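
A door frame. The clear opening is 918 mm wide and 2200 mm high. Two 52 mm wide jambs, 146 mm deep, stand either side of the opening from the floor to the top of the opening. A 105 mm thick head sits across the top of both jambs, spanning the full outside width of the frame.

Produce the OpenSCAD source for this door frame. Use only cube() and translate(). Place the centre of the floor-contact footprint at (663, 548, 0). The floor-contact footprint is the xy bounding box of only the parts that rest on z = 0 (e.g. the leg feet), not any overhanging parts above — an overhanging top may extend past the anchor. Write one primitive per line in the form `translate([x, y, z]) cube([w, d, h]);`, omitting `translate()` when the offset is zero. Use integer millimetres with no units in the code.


translate([152, 475, 0]) cube([52, 146, 2200]);
translate([1122, 475, 0]) cube([52, 146, 2200]);
translate([152, 475, 2200]) cube([1022, 146, 105]);


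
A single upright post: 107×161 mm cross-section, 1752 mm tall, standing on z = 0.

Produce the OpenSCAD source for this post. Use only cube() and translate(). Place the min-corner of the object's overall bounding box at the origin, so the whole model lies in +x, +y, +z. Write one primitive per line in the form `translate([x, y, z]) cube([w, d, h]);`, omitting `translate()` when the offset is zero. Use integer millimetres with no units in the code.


cube([107, 161, 1752]);


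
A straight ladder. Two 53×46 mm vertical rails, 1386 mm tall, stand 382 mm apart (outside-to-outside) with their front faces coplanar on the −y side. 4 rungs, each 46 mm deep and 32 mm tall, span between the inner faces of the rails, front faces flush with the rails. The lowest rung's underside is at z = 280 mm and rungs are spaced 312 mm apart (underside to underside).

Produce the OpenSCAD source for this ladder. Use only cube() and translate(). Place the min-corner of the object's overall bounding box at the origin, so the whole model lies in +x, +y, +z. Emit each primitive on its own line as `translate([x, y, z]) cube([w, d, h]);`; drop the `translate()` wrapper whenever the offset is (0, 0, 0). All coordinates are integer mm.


cube([53, 46, 1386]);
translate([329, 0, 0]) cube([53, 46, 1386]);
translate([53, 0, 280]) cube([276, 46, 32]);
translate([53, 0, 592]) cube([276, 46, 32]);
translate([53, 0, 904]) cube([276, 46, 32]);
translate([53, 0, 1216]) cube([276, 46, 32]);


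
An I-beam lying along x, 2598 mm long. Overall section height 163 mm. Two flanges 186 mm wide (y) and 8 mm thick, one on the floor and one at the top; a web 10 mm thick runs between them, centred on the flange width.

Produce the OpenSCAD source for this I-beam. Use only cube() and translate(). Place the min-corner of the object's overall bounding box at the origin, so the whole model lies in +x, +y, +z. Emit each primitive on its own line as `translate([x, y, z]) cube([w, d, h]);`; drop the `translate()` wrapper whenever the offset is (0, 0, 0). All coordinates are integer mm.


cube([2598, 186, 8]);
translate([0, 88, 8]) cube([2598, 10, 147]);
translate([0, 0, 155]) cube([2598, 186, 8]);


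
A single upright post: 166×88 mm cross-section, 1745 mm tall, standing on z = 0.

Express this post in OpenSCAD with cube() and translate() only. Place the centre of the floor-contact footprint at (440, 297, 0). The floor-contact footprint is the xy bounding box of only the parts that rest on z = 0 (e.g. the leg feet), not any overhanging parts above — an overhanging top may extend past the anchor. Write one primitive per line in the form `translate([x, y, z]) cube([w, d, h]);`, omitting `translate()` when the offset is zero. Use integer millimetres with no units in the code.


translate([357, 253, 0]) cube([166, 88, 1745]);


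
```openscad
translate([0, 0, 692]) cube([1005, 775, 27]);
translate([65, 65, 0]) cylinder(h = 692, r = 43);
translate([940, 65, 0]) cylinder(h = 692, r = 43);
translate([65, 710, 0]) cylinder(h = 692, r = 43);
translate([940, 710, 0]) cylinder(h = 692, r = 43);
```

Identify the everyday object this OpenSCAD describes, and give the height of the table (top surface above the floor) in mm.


A table. The table height is 719 mm.

A 1005×775×27 slab sits at z = 692 on four Ø86 mm round legs — a table. The top surface is at 692 + 27 = 719 mm.


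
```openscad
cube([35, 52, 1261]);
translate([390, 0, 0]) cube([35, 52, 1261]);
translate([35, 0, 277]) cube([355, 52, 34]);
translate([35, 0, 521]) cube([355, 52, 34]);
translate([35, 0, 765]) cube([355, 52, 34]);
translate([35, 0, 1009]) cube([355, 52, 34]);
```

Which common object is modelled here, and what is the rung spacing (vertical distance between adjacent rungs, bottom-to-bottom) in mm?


A ladder. The rung spacing is 244 mm.

Two tall 35×52 posts with 4 short bars between them — a ladder. Adjacent rungs sit at z = 277 and z = 521, so the spacing is 521 − 277 = 244 mm.


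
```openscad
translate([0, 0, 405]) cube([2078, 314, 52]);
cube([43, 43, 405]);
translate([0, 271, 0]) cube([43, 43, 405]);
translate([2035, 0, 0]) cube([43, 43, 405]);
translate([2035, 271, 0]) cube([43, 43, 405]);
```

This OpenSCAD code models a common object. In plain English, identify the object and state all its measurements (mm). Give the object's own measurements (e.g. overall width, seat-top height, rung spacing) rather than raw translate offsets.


A long wooden bench with a 2078 mm (x) × 314 mm (y) seat, 52 mm thick, its top surface 457 mm above the floor. Four 43 mm square legs at the seat corners, flush with the edges, run from z = 0 to the seat underside.


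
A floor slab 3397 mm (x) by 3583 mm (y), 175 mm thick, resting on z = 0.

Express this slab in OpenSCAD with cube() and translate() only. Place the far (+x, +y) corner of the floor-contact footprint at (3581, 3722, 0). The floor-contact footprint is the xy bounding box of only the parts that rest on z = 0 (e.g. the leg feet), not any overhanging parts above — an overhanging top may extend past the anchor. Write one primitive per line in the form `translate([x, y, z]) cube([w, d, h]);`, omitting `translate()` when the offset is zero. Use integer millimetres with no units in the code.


translate([184, 139, 0]) cube([3397, 3583, 175]);


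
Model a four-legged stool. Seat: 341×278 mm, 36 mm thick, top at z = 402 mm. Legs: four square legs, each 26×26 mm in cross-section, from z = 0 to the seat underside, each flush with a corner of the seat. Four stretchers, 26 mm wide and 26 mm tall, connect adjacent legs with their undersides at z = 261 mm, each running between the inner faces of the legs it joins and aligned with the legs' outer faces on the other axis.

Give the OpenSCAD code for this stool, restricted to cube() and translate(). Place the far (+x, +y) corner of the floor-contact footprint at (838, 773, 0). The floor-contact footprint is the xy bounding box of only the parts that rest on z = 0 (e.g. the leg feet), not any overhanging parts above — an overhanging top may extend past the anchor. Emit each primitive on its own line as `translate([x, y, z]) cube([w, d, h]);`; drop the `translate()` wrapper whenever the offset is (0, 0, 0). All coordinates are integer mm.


translate([497, 495, 366]) cube([341, 278, 36]);
translate([497, 495, 0]) cube([26, 26, 366]);
translate([812, 495, 0]) cube([26, 26, 366]);
translate([497, 747, 0]) cube([26, 26, 366]);
translate([812, 747, 0]) cube([26, 26, 366]);
translate([523, 495, 261]) cube([289, 26, 26]);
translate([523, 747, 261]) cube([289, 26, 26]);
translate([497, 521, 261]) cube([26, 226, 26]);
translate([812, 521, 261]) cube([26, 226, 26]);


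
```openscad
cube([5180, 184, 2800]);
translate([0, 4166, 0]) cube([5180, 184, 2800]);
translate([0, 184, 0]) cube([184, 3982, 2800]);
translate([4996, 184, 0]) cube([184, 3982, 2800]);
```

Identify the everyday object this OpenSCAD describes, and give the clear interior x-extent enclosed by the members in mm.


A house (or room) frame. The interior width is 4812 mm.

Four 2800 mm walls enclosing a rectangle with no floor or roof — a room or house frame. Outside width is 5180 mm and wall thickness is 184 mm, so the interior width is 5180 − 2 × 184 = 4812 mm.


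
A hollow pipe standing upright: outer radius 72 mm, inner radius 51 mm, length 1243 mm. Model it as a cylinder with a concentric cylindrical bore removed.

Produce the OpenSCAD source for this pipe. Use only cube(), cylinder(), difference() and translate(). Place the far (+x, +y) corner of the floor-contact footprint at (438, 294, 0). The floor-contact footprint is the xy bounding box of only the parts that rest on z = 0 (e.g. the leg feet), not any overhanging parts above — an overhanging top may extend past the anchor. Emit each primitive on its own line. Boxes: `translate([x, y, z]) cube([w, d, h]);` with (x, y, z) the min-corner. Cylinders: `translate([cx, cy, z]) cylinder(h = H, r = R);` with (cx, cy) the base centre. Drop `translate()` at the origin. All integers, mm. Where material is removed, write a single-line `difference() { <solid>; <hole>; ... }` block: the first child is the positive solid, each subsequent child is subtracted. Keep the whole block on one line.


difference() { translate([366, 222, 0]) cylinder(h = 1243, r = 72); translate([366, 222, 0]) cylinder(h = 1243, r = 51); }


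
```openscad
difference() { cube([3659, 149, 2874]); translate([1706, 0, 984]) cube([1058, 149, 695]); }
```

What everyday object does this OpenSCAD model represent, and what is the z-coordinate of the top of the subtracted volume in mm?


A wall with a window opening. The window head height is 1679 mm.

A wall with a rectangular opening subtracted — a window. Sill at z = 984, opening 695 mm tall, so the head is at 984 + 695 = 1679 mm.


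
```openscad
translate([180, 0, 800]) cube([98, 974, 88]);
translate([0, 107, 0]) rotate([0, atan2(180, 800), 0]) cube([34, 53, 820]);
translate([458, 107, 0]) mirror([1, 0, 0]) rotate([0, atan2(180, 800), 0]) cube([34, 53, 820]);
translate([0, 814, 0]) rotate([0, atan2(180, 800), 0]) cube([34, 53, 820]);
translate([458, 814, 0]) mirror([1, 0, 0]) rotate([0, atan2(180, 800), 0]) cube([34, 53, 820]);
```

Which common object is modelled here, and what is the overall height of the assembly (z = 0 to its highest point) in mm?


A sawhorse. The overall height is 888 mm.

A beam across two mirrored pairs of raked legs — a sawhorse. The beam's underside is at z = 800 (matching the legs' vertical rise in atan2(180, 800)) and the beam is 88 mm tall, so its top is at 800 + 88 = 888 mm. The raked legs top out at the beam's underside, so that is the highest point.


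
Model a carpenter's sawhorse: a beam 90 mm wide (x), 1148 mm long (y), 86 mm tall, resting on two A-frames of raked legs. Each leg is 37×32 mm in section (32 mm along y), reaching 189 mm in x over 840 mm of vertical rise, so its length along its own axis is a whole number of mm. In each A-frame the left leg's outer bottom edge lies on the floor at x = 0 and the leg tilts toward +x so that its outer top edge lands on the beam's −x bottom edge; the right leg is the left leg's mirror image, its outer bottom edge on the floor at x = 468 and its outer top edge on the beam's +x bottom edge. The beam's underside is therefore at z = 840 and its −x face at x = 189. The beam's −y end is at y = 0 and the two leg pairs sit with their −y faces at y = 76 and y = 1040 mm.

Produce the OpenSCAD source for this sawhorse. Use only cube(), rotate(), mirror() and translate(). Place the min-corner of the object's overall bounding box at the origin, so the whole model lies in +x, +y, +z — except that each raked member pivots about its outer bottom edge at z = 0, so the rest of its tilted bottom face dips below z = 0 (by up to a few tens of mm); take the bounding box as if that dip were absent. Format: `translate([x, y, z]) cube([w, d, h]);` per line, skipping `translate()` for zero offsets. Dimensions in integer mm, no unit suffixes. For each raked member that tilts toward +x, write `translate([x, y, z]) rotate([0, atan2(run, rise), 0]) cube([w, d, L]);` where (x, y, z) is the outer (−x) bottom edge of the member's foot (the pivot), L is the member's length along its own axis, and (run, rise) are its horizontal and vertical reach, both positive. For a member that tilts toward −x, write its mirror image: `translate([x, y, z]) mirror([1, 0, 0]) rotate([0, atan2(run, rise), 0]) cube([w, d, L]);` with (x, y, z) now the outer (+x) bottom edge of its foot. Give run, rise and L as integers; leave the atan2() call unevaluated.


translate([189, 0, 840]) cube([90, 1148, 86]);
translate([0, 76, 0]) rotate([0, atan2(189, 840), 0]) cube([37, 32, 861]);
translate([468, 76, 0]) mirror([1, 0, 0]) rotate([0, atan2(189, 840), 0]) cube([37, 32, 861]);
translate([0, 1040, 0]) rotate([0, atan2(189, 840), 0]) cube([37, 32, 861]);
translate([468, 1040, 0]) mirror([1, 0, 0]) rotate([0, atan2(189, 840), 0]) cube([37, 32, 861]);


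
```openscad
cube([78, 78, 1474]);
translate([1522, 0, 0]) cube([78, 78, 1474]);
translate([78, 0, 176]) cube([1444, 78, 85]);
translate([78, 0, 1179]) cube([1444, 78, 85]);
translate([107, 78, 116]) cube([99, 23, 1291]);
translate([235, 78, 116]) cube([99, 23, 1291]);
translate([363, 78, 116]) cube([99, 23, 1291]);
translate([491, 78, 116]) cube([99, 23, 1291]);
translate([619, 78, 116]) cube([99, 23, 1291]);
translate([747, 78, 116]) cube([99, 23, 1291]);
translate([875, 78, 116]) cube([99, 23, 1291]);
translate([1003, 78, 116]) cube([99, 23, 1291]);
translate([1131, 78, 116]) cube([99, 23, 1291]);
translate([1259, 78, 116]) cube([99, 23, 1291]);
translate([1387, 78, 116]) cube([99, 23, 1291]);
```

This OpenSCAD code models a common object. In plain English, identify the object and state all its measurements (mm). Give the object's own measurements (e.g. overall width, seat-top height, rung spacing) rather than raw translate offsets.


A fence section. Two 78×78 mm posts, 1474 mm tall, stand on the floor with a clear span of 1444 mm between their inner faces. Two horizontal rails of 78×85 mm section span the gap between the posts with their undersides at z = 176 mm and z = 1179 mm, flush with the posts' −y face. 11 pickets, each 99 mm wide, 23 mm thick and 1291 mm tall, are fixed to the +y face of the rails with their bottoms at z = 116 mm, spaced across the span with a 29 mm gap after the −x post and between neighbouring pickets, with 36 mm left before the +x post.


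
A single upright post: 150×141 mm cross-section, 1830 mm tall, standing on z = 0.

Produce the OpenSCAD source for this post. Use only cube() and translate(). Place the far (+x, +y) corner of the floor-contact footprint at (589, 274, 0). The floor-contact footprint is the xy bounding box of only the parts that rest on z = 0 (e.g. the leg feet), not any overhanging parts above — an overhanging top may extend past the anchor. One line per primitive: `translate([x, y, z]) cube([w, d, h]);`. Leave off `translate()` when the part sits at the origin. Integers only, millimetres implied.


translate([439, 133, 0]) cube([150, 141, 1830]);


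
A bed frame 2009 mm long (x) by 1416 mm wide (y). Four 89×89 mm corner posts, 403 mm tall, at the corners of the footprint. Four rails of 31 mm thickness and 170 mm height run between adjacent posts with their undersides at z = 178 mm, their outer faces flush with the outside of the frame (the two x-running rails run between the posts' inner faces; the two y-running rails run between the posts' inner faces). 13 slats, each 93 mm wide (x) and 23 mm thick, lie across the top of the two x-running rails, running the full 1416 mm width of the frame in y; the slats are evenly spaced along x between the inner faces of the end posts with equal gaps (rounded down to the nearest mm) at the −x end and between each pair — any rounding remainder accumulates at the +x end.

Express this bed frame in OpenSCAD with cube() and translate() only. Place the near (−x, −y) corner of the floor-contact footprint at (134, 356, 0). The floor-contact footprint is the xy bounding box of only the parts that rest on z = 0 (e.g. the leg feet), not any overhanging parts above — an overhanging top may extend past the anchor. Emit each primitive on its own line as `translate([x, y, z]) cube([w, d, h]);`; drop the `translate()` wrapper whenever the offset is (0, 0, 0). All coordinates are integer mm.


translate([134, 356, 0]) cube([89, 89, 403]);
translate([134, 1683, 0]) cube([89, 89, 403]);
translate([2054, 356, 0]) cube([89, 89, 403]);
translate([2054, 1683, 0]) cube([89, 89, 403]);
translate([223, 356, 178]) cube([1831, 31, 170]);
translate([223, 1741, 178]) cube([1831, 31, 170]);
translate([134, 445, 178]) cube([31, 1238, 170]);
translate([2112, 445, 178]) cube([31, 1238, 170]);
translate([267, 356, 348]) cube([93, 1416, 23]);
translate([404, 356, 348]) cube([93, 1416, 23]);
translate([541, 356, 348]) cube([93, 1416, 23]);
translate([678, 356, 348]) cube([93, 1416, 23]);
translate([815, 356, 348]) cube([93, 1416, 23]);
translate([952, 356, 348]) cube([93, 1416, 23]);
translate([1089, 356, 348]) cube([93, 1416, 23]);
translate([1226, 356, 348]) cube([93, 1416, 23]);
translate([1363, 356, 348]) cube([93, 1416, 23]);
translate([1500, 356, 348]) cube([93, 1416, 23]);
translate([1637, 356, 348]) cube([93, 1416, 23]);
translate([1774, 356, 348]) cube([93, 1416, 23]);
translate([1911, 356, 348]) cube([93, 1416, 23]);


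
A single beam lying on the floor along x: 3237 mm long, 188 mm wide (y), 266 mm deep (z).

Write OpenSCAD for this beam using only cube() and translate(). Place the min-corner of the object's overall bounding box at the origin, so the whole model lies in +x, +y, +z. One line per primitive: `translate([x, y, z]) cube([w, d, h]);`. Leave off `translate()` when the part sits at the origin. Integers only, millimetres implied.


cube([3237, 188, 266]);


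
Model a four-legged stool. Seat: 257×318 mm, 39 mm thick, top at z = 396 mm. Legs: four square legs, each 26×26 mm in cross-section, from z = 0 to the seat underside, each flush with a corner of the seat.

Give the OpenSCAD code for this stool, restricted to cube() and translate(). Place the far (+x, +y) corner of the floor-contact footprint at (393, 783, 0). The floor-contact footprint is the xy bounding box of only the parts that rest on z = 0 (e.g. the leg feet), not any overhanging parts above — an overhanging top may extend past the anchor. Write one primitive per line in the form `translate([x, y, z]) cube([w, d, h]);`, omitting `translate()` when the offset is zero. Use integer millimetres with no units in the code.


// leg_h = 396 - 39 = 357
translate([136, 465, 357]) cube([257, 318, 39]);
translate([136, 465, 0]) cube([26, 26, 357]);
translate([367, 465, 0]) cube([26, 26, 357]);
translate([136, 757, 0]) cube([26, 26, 357]);
translate([367, 757, 0]) cube([26, 26, 357]);


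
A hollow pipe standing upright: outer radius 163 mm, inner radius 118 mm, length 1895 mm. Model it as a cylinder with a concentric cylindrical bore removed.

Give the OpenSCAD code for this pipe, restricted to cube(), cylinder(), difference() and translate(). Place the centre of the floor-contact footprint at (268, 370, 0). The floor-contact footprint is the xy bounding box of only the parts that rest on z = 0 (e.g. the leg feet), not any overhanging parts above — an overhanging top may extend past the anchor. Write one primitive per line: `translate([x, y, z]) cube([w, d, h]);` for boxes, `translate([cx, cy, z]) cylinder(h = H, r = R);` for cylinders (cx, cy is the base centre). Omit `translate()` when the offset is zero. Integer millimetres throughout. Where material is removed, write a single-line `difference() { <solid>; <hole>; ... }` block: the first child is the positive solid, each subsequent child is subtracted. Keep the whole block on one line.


difference() { translate([268, 370, 0]) cylinder(h = 1895, r = 163); translate([268, 370, 0]) cylinder(h = 1895, r = 118); }


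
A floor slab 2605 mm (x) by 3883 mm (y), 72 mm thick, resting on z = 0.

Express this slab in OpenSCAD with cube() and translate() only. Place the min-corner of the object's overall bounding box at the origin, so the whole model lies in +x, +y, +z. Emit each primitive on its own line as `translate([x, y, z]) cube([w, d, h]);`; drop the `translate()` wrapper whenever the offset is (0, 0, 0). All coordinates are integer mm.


cube([2605, 3883, 72]);


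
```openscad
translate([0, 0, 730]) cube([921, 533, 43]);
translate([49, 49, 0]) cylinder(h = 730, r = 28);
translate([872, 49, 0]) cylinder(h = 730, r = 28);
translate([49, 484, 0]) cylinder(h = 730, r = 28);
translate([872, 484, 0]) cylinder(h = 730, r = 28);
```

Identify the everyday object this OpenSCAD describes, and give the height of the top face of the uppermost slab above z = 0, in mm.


A table. The table height is 773 mm.

A 921×533×43 slab sits at z = 730 on four Ø56 mm round legs — a table. The top surface is at 730 + 43 = 773 mm.


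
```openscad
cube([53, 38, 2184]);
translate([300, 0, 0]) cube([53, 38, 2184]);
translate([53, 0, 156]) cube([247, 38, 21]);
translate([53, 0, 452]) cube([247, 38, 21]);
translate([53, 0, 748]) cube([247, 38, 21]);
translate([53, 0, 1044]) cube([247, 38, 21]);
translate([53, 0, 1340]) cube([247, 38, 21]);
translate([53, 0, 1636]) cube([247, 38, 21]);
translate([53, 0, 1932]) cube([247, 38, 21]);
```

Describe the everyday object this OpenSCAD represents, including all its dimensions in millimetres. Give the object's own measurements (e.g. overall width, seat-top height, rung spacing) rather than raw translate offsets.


A straight ladder. Two 53×38 mm vertical rails, 2184 mm tall, stand 353 mm apart (outside-to-outside) with their front faces coplanar on the −y side. 7 rungs, each 38 mm deep and 21 mm tall, span between the inner faces of the rails, front faces flush with the rails. The lowest rung's underside is at z = 156 mm and rungs are spaced 296 mm apart (underside to underside).


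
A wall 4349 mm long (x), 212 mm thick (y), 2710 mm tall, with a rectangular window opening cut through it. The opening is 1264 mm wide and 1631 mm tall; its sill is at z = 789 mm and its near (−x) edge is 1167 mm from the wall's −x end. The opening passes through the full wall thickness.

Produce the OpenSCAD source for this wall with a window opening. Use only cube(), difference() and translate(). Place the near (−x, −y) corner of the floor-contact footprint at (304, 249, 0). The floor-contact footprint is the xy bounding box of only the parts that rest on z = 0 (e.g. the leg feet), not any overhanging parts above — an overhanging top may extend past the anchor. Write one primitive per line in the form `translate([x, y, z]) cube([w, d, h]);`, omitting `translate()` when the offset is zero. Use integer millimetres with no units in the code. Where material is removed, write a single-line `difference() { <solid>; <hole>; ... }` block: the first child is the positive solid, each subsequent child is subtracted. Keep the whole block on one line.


difference() { translate([304, 249, 0]) cube([4349, 212, 2710]); translate([1471, 249, 789]) cube([1264, 212, 1631]); }


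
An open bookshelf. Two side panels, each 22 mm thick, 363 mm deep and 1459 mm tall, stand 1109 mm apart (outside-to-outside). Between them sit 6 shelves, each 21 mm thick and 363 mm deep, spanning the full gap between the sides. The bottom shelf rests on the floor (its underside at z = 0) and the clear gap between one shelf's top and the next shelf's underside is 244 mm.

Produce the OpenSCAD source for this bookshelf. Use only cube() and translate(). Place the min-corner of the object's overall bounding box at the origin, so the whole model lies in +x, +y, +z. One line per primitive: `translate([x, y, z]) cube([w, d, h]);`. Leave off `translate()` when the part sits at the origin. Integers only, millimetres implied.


cube([22, 363, 1459]);
translate([1087, 0, 0]) cube([22, 363, 1459]);
translate([22, 0, 0]) cube([1065, 363, 21]);
translate([22, 0, 265]) cube([1065, 363, 21]);
translate([22, 0, 530]) cube([1065, 363, 21]);
translate([22, 0, 795]) cube([1065, 363, 21]);
translate([22, 0, 1060]) cube([1065, 363, 21]);
translate([22, 0, 1325]) cube([1065, 363, 21]);


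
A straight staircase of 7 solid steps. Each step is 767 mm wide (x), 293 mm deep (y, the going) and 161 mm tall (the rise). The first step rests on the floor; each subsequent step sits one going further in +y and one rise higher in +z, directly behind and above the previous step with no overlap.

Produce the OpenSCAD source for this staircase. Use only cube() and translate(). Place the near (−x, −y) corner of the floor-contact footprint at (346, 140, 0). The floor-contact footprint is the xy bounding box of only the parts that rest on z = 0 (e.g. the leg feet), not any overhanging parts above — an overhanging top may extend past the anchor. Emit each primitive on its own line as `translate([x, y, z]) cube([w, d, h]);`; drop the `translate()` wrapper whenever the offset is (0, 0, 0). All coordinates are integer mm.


translate([346, 140, 0]) cube([767, 293, 161]);
translate([346, 433, 161]) cube([767, 293, 161]);
translate([346, 726, 322]) cube([767, 293, 161]);
translate([346, 1019, 483]) cube([767, 293, 161]);
translate([346, 1312, 644]) cube([767, 293, 161]);
translate([346, 1605, 805]) cube([767, 293, 161]);
translate([346, 1898, 966]) cube([767, 293, 161]);


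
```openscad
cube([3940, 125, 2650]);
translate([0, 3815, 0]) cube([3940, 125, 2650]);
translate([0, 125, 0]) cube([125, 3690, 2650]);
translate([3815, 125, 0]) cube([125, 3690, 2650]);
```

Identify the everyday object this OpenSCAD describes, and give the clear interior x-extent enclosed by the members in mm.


A house (or room) frame. The interior width is 3690 mm.

Four 2650 mm walls enclosing a rectangle with no floor or roof — a room or house frame. Outside width is 3940 mm and wall thickness is 125 mm, so the interior width is 3940 − 2 × 125 = 3690 mm.


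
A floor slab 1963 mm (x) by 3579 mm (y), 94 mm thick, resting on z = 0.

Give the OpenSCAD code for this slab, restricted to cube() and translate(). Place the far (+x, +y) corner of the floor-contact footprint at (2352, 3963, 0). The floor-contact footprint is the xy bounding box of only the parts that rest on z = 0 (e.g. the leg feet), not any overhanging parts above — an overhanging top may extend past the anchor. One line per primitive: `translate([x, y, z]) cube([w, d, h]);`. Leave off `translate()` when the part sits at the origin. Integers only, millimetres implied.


translate([389, 384, 0]) cube([1963, 3579, 94]);


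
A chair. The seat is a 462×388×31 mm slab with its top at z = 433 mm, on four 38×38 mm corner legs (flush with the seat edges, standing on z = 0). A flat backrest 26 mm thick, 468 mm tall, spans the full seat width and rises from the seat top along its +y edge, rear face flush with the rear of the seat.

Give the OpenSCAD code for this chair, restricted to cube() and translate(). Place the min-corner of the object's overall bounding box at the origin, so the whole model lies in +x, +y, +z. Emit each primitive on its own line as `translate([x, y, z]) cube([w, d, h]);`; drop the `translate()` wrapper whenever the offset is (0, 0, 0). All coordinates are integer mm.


translate([0, 0, 402]) cube([462, 388, 31]);
cube([38, 38, 402]);
translate([424, 0, 0]) cube([38, 38, 402]);
translate([0, 350, 0]) cube([38, 38, 402]);
translate([424, 350, 0]) cube([38, 38, 402]);
translate([0, 362, 433]) cube([462, 26, 468]);


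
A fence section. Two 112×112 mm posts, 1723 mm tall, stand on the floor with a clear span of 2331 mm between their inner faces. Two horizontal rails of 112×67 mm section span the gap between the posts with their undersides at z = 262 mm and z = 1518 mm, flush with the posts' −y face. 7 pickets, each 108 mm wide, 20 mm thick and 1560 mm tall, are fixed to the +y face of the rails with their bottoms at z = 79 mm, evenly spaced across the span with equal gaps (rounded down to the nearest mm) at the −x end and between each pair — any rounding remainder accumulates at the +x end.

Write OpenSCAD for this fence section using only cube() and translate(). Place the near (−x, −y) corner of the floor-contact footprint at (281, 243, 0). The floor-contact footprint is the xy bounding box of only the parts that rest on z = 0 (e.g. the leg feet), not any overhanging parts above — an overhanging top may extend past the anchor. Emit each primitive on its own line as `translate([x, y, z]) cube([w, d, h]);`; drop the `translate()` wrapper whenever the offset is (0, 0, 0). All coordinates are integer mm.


translate([281, 243, 0]) cube([112, 112, 1723]);
translate([2724, 243, 0]) cube([112, 112, 1723]);
translate([393, 243, 262]) cube([2331, 112, 67]);
translate([393, 243, 1518]) cube([2331, 112, 67]);
translate([589, 355, 79]) cube([108, 20, 1560]);
translate([893, 355, 79]) cube([108, 20, 1560]);
translate([1197, 355, 79]) cube([108, 20, 1560]);
translate([1501, 355, 79]) cube([108, 20, 1560]);
translate([1805, 355, 79]) cube([108, 20, 1560]);
translate([2109, 355, 79]) cube([108, 20, 1560]);
translate([2413, 355, 79]) cube([108, 20, 1560]);


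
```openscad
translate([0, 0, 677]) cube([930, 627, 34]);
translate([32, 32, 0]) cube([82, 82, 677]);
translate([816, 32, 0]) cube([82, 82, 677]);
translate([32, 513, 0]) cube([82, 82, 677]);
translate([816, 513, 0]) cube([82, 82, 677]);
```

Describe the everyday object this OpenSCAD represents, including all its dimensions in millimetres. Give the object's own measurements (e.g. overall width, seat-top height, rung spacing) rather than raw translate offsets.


A rectangular dining table. The top is 930×627×34 mm with its upper surface at z = 711 mm. It stands on four 82×82 mm square legs, each inset 32 mm from the nearest pair of top edges, running from the floor to the underside of the top.


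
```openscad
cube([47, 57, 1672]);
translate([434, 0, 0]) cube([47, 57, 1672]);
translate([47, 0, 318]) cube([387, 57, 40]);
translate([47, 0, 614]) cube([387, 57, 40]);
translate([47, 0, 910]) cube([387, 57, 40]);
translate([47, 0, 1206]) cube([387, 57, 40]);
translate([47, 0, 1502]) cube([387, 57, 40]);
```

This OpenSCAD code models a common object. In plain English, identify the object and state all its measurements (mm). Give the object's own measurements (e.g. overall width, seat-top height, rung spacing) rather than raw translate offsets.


A straight ladder. Two 47×57 mm vertical rails, 1672 mm tall, stand 481 mm apart (outside-to-outside) with their front faces coplanar on the −y side. 5 rungs, each 57 mm deep and 40 mm tall, span between the inner faces of the rails, front faces flush with the rails. The lowest rung's underside is at z = 318 mm and rungs are spaced 296 mm apart (underside to underside).


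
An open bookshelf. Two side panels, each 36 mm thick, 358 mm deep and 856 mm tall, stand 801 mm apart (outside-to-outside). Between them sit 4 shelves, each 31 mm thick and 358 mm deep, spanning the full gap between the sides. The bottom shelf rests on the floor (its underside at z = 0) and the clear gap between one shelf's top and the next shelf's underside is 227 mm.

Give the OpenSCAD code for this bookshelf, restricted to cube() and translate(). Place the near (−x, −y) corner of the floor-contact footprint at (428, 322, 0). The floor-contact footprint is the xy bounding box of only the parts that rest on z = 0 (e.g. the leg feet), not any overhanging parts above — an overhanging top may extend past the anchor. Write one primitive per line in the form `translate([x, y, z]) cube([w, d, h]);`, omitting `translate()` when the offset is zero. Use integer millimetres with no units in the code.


translate([428, 322, 0]) cube([36, 358, 856]);
translate([1193, 322, 0]) cube([36, 358, 856]);
translate([464, 322, 0]) cube([729, 358, 31]);
translate([464, 322, 258]) cube([729, 358, 31]);
translate([464, 322, 516]) cube([729, 358, 31]);
translate([464, 322, 774]) cube([729, 358, 31]);


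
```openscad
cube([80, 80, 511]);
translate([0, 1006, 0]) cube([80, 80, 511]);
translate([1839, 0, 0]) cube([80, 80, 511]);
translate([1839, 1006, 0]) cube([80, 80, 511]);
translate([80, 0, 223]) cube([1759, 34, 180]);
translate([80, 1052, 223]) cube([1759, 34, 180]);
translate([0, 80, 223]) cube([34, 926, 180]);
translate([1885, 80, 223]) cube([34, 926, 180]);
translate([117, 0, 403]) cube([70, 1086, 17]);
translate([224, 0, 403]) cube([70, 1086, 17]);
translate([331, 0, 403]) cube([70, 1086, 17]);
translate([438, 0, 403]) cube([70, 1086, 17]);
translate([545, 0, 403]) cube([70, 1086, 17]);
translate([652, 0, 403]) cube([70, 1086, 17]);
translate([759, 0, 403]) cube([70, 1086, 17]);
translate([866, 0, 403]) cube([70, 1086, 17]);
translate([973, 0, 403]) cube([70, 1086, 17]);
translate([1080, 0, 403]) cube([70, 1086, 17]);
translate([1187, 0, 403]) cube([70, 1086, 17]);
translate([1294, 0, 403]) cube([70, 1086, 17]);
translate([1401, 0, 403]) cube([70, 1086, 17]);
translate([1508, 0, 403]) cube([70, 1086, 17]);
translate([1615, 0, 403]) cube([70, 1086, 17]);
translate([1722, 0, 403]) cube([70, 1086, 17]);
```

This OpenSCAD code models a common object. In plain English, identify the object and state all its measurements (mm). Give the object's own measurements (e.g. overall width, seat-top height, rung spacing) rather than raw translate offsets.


A bed frame 1919 mm long (x) by 1086 mm wide (y). Four 80×80 mm corner posts, 511 mm tall, at the corners of the footprint. Four rails of 34 mm thickness and 180 mm height run between adjacent posts with their undersides at z = 223 mm, their outer faces flush with the outside of the frame (the two x-running rails run between the posts' inner faces; the two y-running rails run between the posts' inner faces). 16 slats, each 70 mm wide (x) and 17 mm thick, lie across the top of the two x-running rails, running the full 1086 mm width of the frame in y; along x they sit between the end posts with a 37 mm gap after the −x posts and between neighbouring slats, leaving 47 mm before the +x posts.


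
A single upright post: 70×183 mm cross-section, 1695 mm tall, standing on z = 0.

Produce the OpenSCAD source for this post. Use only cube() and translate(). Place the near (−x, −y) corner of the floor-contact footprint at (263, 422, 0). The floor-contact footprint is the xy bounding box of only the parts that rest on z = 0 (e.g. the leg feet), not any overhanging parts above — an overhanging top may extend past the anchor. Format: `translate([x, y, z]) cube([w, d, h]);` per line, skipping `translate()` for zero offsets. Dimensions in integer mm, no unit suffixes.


translate([263, 422, 0]) cube([70, 183, 1695]);


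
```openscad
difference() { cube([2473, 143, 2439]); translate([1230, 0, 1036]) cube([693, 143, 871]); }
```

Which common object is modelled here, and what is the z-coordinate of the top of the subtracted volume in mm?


A wall with a window opening. The window head height is 1907 mm.

A wall with a rectangular opening subtracted — a window. Sill at z = 1036, opening 871 mm tall, so the head is at 1036 + 871 = 1907 mm.


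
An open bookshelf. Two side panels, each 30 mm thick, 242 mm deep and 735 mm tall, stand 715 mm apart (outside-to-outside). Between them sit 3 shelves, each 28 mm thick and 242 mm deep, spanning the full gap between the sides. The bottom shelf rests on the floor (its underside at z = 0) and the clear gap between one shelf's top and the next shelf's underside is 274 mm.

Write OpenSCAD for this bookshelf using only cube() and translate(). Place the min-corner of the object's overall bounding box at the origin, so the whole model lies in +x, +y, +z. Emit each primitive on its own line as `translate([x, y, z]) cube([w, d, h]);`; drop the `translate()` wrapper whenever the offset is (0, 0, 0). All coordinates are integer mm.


cube([30, 242, 735]);
translate([685, 0, 0]) cube([30, 242, 735]);
translate([30, 0, 0]) cube([655, 242, 28]);
translate([30, 0, 302]) cube([655, 242, 28]);
translate([30, 0, 604]) cube([655, 242, 28]);


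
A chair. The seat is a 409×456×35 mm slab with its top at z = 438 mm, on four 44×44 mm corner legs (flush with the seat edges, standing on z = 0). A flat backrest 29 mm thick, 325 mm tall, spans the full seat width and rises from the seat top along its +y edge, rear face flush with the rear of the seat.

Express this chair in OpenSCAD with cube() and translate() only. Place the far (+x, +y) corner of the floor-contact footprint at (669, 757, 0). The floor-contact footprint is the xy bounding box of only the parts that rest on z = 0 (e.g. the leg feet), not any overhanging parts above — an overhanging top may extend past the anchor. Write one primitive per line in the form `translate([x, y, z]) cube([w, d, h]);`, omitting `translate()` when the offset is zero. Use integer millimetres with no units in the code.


translate([260, 301, 403]) cube([409, 456, 35]);
translate([260, 301, 0]) cube([44, 44, 403]);
translate([625, 301, 0]) cube([44, 44, 403]);
translate([260, 713, 0]) cube([44, 44, 403]);
translate([625, 713, 0]) cube([44, 44, 403]);
translate([260, 728, 438]) cube([409, 29, 325]);


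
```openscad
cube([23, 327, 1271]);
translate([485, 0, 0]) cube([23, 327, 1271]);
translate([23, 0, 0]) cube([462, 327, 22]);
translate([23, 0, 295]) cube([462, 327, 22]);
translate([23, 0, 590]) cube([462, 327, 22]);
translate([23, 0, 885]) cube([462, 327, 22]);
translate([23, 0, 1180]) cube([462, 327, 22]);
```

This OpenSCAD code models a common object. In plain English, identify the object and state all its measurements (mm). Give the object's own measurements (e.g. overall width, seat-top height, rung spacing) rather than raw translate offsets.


An open bookshelf. Two side panels, each 23 mm thick, 327 mm deep and 1271 mm tall, stand 508 mm apart (outside-to-outside). Between them sit 5 shelves, each 22 mm thick and 327 mm deep, spanning the full gap between the sides. The bottom shelf rests on the floor (its underside at z = 0) and the clear gap between one shelf's top and the next shelf's underside is 273 mm.


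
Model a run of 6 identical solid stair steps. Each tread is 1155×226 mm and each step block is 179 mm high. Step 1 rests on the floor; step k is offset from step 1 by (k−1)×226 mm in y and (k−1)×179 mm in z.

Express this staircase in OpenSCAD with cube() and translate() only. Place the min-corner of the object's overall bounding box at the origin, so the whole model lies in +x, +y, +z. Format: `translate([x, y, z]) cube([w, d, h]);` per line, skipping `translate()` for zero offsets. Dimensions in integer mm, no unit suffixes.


cube([1155, 226, 179]);
translate([0, 226, 179]) cube([1155, 226, 179]);
translate([0, 452, 358]) cube([1155, 226, 179]);
translate([0, 678, 537]) cube([1155, 226, 179]);
translate([0, 904, 716]) cube([1155, 226, 179]);
translate([0, 1130, 895]) cube([1155, 226, 179]);


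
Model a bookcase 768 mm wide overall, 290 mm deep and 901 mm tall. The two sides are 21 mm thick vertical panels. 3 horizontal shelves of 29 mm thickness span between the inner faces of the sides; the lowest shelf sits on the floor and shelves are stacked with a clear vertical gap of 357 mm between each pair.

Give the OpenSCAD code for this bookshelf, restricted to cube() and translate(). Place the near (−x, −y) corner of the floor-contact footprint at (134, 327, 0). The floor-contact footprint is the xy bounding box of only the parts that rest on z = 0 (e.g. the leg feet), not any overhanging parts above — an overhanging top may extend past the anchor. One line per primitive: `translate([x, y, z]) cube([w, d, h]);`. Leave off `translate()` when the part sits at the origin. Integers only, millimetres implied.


translate([134, 327, 0]) cube([21, 290, 901]);
translate([881, 327, 0]) cube([21, 290, 901]);
translate([155, 327, 0]) cube([726, 290, 29]);
translate([155, 327, 386]) cube([726, 290, 29]);
translate([155, 327, 772]) cube([726, 290, 29]);


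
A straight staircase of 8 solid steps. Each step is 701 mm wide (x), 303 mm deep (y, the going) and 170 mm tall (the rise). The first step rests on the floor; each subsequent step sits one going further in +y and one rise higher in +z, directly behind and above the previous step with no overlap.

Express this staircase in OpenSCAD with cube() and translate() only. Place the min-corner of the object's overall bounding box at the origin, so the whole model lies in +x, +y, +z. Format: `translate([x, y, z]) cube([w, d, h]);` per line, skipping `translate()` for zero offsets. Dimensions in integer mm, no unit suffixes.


cube([701, 303, 170]);
translate([0, 303, 170]) cube([701, 303, 170]);
translate([0, 606, 340]) cube([701, 303, 170]);
translate([0, 909, 510]) cube([701, 303, 170]);
translate([0, 1212, 680]) cube([701, 303, 170]);
translate([0, 1515, 850]) cube([701, 303, 170]);
translate([0, 1818, 1020]) cube([701, 303, 170]);
translate([0, 2121, 1190]) cube([701, 303, 170]);
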